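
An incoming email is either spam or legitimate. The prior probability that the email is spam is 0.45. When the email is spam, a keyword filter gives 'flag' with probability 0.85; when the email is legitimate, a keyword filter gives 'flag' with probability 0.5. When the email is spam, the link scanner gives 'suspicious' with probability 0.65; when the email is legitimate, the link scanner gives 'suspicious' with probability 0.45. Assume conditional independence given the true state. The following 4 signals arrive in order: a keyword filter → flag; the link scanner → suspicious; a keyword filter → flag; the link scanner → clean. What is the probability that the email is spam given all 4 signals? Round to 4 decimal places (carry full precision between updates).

0.6849

After a keyword filter='flag': P(spam) = 0.85·0.4500 / (0.85·0.4500 + 0.5·0.5500) ≈ 0.5817
After the link scanner='suspicious': P(spam) = 0.65·0.5817 / (0.65·0.5817 + 0.45·0.4183) ≈ 0.6677
After a keyword filter='flag': P(spam) = 0.85·0.6677 / (0.85·0.6677 + 0.5·0.3323) ≈ 0.7735
After the link scanner='clean': P(spam) = 0.35·0.7735 / (0.35·0.7735 + 0.55·0.2265) ≈ 0.6849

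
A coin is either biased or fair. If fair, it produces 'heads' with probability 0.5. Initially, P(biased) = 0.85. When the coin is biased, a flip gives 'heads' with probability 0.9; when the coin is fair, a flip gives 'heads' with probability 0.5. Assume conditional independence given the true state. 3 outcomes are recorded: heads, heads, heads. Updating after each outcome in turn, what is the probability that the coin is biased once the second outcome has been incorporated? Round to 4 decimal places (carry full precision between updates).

After 'heads': P(biased) = 0.9·0.8500 / (0.9·0.8500 + 0.5·0.1500) ≈ 0.9107
After 'heads': P(biased) = 0.9·0.9107 / (0.9·0.9107 + 0.5·0.0893) ≈ 0.9483

0.9483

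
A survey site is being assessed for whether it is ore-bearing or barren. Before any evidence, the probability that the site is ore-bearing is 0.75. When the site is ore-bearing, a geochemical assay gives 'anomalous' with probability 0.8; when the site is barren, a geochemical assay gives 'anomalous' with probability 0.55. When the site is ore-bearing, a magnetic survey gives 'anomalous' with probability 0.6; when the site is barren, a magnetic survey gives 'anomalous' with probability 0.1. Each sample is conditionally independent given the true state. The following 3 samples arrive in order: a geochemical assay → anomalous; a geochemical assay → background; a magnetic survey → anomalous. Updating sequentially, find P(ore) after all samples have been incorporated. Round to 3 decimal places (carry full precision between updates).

After a geochemical assay='anomalous': P(ore) = 0.8·0.7500 / (0.8·0.7500 + 0.55·0.2500) ≈ 0.8136
After a geochemical assay='background': P(ore) = 0.2·0.8136 / (0.2·0.8136 + 0.45·0.1864) ≈ 0.6598
After a magnetic survey='anomalous': P(ore) = 0.6·0.6598 / (0.6·0.6598 + 0.1·0.3402) ≈ 0.9209

0.921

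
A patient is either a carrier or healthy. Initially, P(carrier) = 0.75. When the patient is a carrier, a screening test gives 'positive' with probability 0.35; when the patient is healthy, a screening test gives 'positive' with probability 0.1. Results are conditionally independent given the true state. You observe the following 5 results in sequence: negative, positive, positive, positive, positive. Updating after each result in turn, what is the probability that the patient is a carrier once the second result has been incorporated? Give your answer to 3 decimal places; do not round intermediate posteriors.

0.883

After 'negative': P(carrier) = 0.65·0.7500 / (0.65·0.7500 + 0.9·0.2500) ≈ 0.6842
After 'positive': P(carrier) = 0.35·0.6842 / (0.35·0.6842 + 0.1·0.3158) ≈ 0.8835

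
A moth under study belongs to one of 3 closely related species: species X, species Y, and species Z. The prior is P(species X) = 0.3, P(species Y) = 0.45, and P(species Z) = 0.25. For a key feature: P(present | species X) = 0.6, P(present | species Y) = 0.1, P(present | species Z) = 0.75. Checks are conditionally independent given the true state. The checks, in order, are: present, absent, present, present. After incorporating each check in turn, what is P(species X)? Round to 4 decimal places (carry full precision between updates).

0.4919

Each posterior becomes the prior for the next update.
After 'present': normaliser = 0.6·0.3000 + 0.1·0.4500 + 0.75·0.2500; P(species X) ≈ 0.4364, P(species Y) ≈ 0.1091, P(species Z) ≈ 0.4545
After 'absent': normaliser = 0.4·0.4364 + 0.9·0.1091 + 0.25·0.4545; P(species X) ≈ 0.4518, P(species Y) ≈ 0.2541, P(species Z) ≈ 0.2941
After 'present': normaliser = 0.6·0.4518 + 0.1·0.2541 + 0.75·0.2941; P(species X) ≈ 0.5242, P(species Y) ≈ 0.0491, P(species Z) ≈ 0.4266
After 'present': normaliser = 0.6·0.5242 + 0.1·0.0491 + 0.75·0.4266; P(species X) ≈ 0.4919, P(species Y) ≈ 0.0077, P(species Z) ≈ 0.5004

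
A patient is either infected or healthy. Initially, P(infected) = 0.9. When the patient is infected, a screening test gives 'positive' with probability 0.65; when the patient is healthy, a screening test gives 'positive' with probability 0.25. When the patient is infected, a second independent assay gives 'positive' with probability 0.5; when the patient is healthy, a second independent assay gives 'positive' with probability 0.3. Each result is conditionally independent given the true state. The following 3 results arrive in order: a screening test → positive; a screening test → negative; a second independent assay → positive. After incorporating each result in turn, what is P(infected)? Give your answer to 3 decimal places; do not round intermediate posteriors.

Apply Bayes' rule sequentially, carrying P(infected) forward.
After a screening test='positive': P(infected) = 0.65·0.9000 / (0.65·0.9000 + 0.25·0.1000) ≈ 0.9590
After a screening test='negative': P(infected) = 0.35·0.9590 / (0.35·0.9590 + 0.75·0.0410) ≈ 0.9161
After a second independent assay='positive': P(infected) = 0.5·0.9161 / (0.5·0.9161 + 0.3·0.0839) ≈ 0.9479

0.948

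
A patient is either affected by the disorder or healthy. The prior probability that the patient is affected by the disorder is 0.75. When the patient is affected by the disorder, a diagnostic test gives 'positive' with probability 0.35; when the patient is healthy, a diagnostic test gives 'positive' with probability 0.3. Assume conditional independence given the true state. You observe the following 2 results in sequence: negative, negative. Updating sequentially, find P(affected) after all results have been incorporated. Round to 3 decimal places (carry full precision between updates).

After 'negative': P(affected) = 0.65·0.7500 / (0.65·0.7500 + 0.7·0.2500) ≈ 0.7358
After 'negative': P(affected) = 0.65·0.7358 / (0.65·0.7358 + 0.7·0.2642) ≈ 0.7212

0.721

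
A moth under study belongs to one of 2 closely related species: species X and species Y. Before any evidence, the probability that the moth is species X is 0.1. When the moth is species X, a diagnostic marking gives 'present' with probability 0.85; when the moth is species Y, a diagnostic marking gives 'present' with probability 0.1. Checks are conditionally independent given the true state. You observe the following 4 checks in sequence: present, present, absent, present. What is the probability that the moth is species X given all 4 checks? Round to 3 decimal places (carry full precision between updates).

0.919

Each posterior becomes the prior for the next update.
After 'present': P(species X) = 0.85·0.1000 / (0.85·0.1000 + 0.1·0.9000) ≈ 0.4857
After 'present': P(species X) = 0.85·0.4857 / (0.85·0.4857 + 0.1·0.5143) ≈ 0.8892
After 'absent': P(species X) = 0.15·0.8892 / (0.15·0.8892 + 0.9·0.1108) ≈ 0.5723
After 'present': P(species X) = 0.85·0.5723 / (0.85·0.5723 + 0.1·0.4277) ≈ 0.9192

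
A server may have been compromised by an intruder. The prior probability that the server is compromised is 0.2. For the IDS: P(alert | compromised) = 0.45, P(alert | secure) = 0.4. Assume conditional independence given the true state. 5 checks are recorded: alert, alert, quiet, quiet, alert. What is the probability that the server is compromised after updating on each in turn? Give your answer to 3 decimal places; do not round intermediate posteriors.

Apply Bayes' rule sequentially, carrying P(compromised) forward.
After 'alert': P(compromised) = 0.45·0.2000 / (0.45·0.2000 + 0.4·0.8000) ≈ 0.2195
After 'alert': P(compromised) = 0.45·0.2195 / (0.45·0.2195 + 0.4·0.7805) ≈ 0.2404
After 'quiet': P(compromised) = 0.55·0.2404 / (0.55·0.2404 + 0.6·0.7596) ≈ 0.2248
After 'quiet': P(compromised) = 0.55·0.2248 / (0.55·0.2248 + 0.6·0.7752) ≈ 0.2100
After 'alert': P(compromised) = 0.45·0.2100 / (0.45·0.2100 + 0.4·0.7900) ≈ 0.2302

0.230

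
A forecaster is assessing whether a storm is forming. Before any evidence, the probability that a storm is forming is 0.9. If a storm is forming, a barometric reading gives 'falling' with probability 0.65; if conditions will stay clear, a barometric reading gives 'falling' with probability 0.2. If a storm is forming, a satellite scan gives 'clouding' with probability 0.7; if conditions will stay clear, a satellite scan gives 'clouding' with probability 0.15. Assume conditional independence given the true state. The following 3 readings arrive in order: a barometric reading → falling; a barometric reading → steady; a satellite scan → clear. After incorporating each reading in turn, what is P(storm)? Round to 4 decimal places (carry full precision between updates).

0.8187

After a barometric reading='falling': P(storm) = 0.65·0.9000 / (0.65·0.9000 + 0.2·0.1000) ≈ 0.9669
After a barometric reading='steady': P(storm) = 0.35·0.9669 / (0.35·0.9669 + 0.8·0.0331) ≈ 0.9275
After a satellite scan='clear': P(storm) = 0.3·0.9275 / (0.3·0.9275 + 0.85·0.0725) ≈ 0.8187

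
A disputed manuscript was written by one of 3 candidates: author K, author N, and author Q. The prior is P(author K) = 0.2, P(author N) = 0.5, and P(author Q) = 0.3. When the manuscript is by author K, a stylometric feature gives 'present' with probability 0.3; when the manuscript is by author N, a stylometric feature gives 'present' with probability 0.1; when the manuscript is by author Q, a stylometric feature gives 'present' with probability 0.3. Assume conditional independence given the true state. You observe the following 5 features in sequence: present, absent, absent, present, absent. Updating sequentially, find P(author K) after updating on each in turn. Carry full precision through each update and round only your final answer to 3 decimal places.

Apply Bayes' rule sequentially, carrying P(author K) forward.
After 'present': normaliser = 0.3·0.2000 + 0.1·0.5000 + 0.3·0.3000; P(author K) ≈ 0.3000, P(author N) ≈ 0.2500, P(author Q) ≈ 0.4500
After 'absent': normaliser = 0.7·0.3000 + 0.9·0.2500 + 0.7·0.4500; P(author K) ≈ 0.2800, P(author N) ≈ 0.3000, P(author Q) ≈ 0.4200
After 'absent': normaliser = 0.7·0.2800 + 0.9·0.3000 + 0.7·0.4200; P(author K) ≈ 0.2579, P(author N) ≈ 0.3553, P(author Q) ≈ 0.3868
After 'present': normaliser = 0.3·0.2579 + 0.1·0.3553 + 0.3·0.3868; P(author K) ≈ 0.3379, P(author N) ≈ 0.1552, P(author Q) ≈ 0.5069
After 'absent': normaliser = 0.7·0.3379 + 0.9·0.1552 + 0.7·0.5069; P(author K) ≈ 0.3236, P(author N) ≈ 0.1910, P(author Q) ≈ 0.4854

0.324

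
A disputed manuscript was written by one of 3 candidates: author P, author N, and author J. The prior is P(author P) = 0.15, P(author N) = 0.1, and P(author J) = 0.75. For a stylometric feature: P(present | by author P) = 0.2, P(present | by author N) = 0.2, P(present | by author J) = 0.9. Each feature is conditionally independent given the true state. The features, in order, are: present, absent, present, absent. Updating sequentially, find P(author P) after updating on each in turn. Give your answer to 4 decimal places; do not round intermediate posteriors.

0.3078

Apply Bayes' rule sequentially, carrying P(author P) forward.
After 'present': normaliser = 0.2·0.1500 + 0.2·0.1000 + 0.9·0.7500; P(author P) ≈ 0.0414, P(author N) ≈ 0.0276, P(author J) ≈ 0.9310
After 'absent': normaliser = 0.8·0.0414 + 0.8·0.0276 + 0.1·0.9310; P(author P) ≈ 0.2233, P(author N) ≈ 0.1488, P(author J) ≈ 0.6279
After 'present': normaliser = 0.2·0.2233 + 0.2·0.1488 + 0.9·0.6279; P(author P) ≈ 0.0698, P(author N) ≈ 0.0465, P(author J) ≈ 0.8836
After 'absent': normaliser = 0.8·0.0698 + 0.8·0.0465 + 0.1·0.8836; P(author P) ≈ 0.3078, P(author N) ≈ 0.2052, P(author J) ≈ 0.4870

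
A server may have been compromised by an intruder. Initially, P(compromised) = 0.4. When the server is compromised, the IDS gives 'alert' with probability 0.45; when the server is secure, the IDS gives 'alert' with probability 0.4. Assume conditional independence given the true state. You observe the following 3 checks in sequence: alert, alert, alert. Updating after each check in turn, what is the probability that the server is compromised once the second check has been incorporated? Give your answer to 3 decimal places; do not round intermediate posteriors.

0.458

After 'alert': P(compromised) = 0.45·0.4000 / (0.45·0.4000 + 0.4·0.6000) ≈ 0.4286
After 'alert': P(compromised) = 0.45·0.4286 / (0.45·0.4286 + 0.4·0.5714) ≈ 0.4576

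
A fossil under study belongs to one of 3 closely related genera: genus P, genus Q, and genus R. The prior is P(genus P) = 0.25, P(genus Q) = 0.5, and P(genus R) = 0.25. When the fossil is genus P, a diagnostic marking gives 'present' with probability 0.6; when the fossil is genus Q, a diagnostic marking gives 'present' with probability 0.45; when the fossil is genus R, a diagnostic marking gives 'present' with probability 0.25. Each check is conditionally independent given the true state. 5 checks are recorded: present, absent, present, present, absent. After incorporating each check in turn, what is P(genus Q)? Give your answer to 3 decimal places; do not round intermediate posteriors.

0.560

After 'present': normaliser = 0.6·0.2500 + 0.45·0.5000 + 0.25·0.2500; P(genus P) ≈ 0.3429, P(genus Q) ≈ 0.5143, P(genus R) ≈ 0.1429
After 'absent': normaliser = 0.4·0.3429 + 0.55·0.5143 + 0.75·0.1429; P(genus P) ≈ 0.2602, P(genus Q) ≈ 0.5366, P(genus R) ≈ 0.2033
After 'present': normaliser = 0.6·0.2602 + 0.45·0.5366 + 0.25·0.2033; P(genus P) ≈ 0.3481, P(genus Q) ≈ 0.5385, P(genus R) ≈ 0.1133
After 'present': normaliser = 0.6·0.3481 + 0.45·0.5385 + 0.25·0.1133; P(genus P) ≈ 0.4356, P(genus Q) ≈ 0.5053, P(genus R) ≈ 0.0591
After 'absent': normaliser = 0.4·0.4356 + 0.55·0.5053 + 0.75·0.0591; P(genus P) ≈ 0.3509, P(genus Q) ≈ 0.5598, P(genus R) ≈ 0.0892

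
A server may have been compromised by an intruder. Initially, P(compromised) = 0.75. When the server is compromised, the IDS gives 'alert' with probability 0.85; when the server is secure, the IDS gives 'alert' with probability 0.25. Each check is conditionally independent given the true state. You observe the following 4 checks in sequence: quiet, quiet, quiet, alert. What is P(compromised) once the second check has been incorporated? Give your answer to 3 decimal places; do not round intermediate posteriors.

After 'quiet': P(compromised) = 0.15·0.7500 / (0.15·0.7500 + 0.75·0.2500) ≈ 0.3750
After 'quiet': P(compromised) = 0.15·0.3750 / (0.15·0.3750 + 0.75·0.6250) ≈ 0.1071

0.107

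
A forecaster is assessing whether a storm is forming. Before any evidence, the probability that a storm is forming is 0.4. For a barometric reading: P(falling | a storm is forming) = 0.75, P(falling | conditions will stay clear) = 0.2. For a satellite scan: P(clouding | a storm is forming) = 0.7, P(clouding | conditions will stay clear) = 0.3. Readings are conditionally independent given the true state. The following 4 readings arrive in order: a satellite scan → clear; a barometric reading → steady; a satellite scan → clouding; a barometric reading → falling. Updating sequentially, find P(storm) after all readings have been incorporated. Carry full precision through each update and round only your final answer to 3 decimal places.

0.439

Each posterior becomes the prior for the next update.
After a satellite scan='clear': P(storm) = 0.3·0.4000 / (0.3·0.4000 + 0.7·0.6000) ≈ 0.2222
After a barometric reading='steady': P(storm) = 0.25·0.2222 / (0.25·0.2222 + 0.8·0.7778) ≈ 0.0820
After a satellite scan='clouding': P(storm) = 0.7·0.0820 / (0.7·0.0820 + 0.3·0.9180) ≈ 0.1724
After a barometric reading='falling': P(storm) = 0.75·0.1724 / (0.75·0.1724 + 0.2·0.8276) ≈ 0.4386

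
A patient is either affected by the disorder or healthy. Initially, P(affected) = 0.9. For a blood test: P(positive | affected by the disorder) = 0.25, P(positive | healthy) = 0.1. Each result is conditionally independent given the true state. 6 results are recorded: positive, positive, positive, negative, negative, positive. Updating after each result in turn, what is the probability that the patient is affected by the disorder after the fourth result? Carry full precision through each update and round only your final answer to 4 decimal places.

After 'positive': P(affected) = 0.25·0.9000 / (0.25·0.9000 + 0.1·0.1000) ≈ 0.9574
After 'positive': P(affected) = 0.25·0.9574 / (0.25·0.9574 + 0.1·0.0426) ≈ 0.9825
After 'positive': P(affected) = 0.25·0.9825 / (0.25·0.9825 + 0.1·0.0175) ≈ 0.9929
After 'negative': P(affected) = 0.75·0.9929 / (0.75·0.9929 + 0.9·0.0071) ≈ 0.9915

0.9915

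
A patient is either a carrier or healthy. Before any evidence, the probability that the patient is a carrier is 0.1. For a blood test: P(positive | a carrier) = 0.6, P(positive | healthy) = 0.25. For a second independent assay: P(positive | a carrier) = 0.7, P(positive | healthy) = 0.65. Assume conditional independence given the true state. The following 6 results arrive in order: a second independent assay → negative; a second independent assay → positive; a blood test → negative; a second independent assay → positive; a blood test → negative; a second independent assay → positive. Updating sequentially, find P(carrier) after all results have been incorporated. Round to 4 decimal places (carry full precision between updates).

After a second independent assay='negative': P(carrier) = 0.3·0.1000 / (0.3·0.1000 + 0.35·0.9000) ≈ 0.0870
After a second independent assay='positive': P(carrier) = 0.7·0.0870 / (0.7·0.0870 + 0.65·0.9130) ≈ 0.0930
After a blood test='negative': P(carrier) = 0.4·0.0930 / (0.4·0.0930 + 0.75·0.9070) ≈ 0.0519
After a second independent assay='positive': P(carrier) = 0.7·0.0519 / (0.7·0.0519 + 0.65·0.9481) ≈ 0.0556
After a blood test='negative': P(carrier) = 0.4·0.0556 / (0.4·0.0556 + 0.75·0.9444) ≈ 0.0305
After a second independent assay='positive': P(carrier) = 0.7·0.0305 / (0.7·0.0305 + 0.65·0.9695) ≈ 0.0327

0.0327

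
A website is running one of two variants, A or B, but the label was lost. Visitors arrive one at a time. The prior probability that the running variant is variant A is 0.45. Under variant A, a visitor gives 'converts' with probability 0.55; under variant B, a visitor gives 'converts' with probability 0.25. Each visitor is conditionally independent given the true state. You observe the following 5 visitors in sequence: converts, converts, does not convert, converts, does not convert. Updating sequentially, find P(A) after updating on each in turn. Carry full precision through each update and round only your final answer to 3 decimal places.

0.758

After 'converts': P(A) = 0.55·0.4500 / (0.55·0.4500 + 0.25·0.5500) ≈ 0.6429
After 'converts': P(A) = 0.55·0.6429 / (0.55·0.6429 + 0.25·0.3571) ≈ 0.7984
After 'does not convert': P(A) = 0.45·0.7984 / (0.45·0.7984 + 0.75·0.2016) ≈ 0.7038
After 'converts': P(A) = 0.55·0.7038 / (0.55·0.7038 + 0.25·0.2962) ≈ 0.8394
After 'does not convert': P(A) = 0.45·0.8394 / (0.45·0.8394 + 0.75·0.1606) ≈ 0.7582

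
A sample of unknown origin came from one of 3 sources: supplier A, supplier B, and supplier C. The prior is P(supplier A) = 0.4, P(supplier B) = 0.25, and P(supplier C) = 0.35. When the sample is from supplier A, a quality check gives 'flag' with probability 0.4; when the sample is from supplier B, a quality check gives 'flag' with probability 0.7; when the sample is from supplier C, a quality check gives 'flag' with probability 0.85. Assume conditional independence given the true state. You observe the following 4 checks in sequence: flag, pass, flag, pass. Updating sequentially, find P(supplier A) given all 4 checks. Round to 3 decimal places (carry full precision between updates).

0.580

After 'flag': normaliser = 0.4·0.4000 + 0.7·0.2500 + 0.85·0.3500; P(supplier A) ≈ 0.2530, P(supplier B) ≈ 0.2767, P(supplier C) ≈ 0.4704
After 'pass': normaliser = 0.6·0.2530 + 0.3·0.2767 + 0.15·0.4704; P(supplier A) ≈ 0.4971, P(supplier B) ≈ 0.2718, P(supplier C) ≈ 0.2311
After 'flag': normaliser = 0.4·0.4971 + 0.7·0.2718 + 0.85·0.2311; P(supplier A) ≈ 0.3396, P(supplier B) ≈ 0.3250, P(supplier C) ≈ 0.3354
After 'pass': normaliser = 0.6·0.3396 + 0.3·0.3250 + 0.15·0.3354; P(supplier A) ≈ 0.5796, P(supplier B) ≈ 0.2773, P(supplier C) ≈ 0.1431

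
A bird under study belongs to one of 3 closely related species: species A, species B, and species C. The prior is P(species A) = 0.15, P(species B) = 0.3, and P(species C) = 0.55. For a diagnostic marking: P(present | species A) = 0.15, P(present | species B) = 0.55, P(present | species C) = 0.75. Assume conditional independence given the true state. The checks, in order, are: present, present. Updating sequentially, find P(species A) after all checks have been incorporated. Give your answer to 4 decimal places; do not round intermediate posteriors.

Each posterior becomes the prior for the next update.
After 'present': normaliser = 0.15·0.1500 + 0.55·0.3000 + 0.75·0.5500; P(species A) ≈ 0.0375, P(species B) ≈ 0.2750, P(species C) ≈ 0.6875
After 'present': normaliser = 0.15·0.0375 + 0.55·0.2750 + 0.75·0.6875; P(species A) ≈ 0.0084, P(species B) ≈ 0.2249, P(species C) ≈ 0.7667

0.0084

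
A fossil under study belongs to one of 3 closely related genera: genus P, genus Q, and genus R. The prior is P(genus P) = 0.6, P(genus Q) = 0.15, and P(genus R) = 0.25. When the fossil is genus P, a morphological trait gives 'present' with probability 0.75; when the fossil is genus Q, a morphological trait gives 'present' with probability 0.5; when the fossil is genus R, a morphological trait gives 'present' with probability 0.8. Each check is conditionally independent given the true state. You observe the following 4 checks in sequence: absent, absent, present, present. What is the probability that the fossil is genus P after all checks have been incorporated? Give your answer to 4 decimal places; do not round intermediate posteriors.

Each posterior becomes the prior for the next update.
After 'absent': normaliser = 0.25·0.6000 + 0.5·0.1500 + 0.2·0.2500; P(genus P) ≈ 0.5455, P(genus Q) ≈ 0.2727, P(genus R) ≈ 0.1818
After 'absent': normaliser = 0.25·0.5455 + 0.5·0.2727 + 0.2·0.1818; P(genus P) ≈ 0.4412, P(genus Q) ≈ 0.4412, P(genus R) ≈ 0.1176
After 'present': normaliser = 0.75·0.4412 + 0.5·0.4412 + 0.8·0.1176; P(genus P) ≈ 0.5125, P(genus Q) ≈ 0.3417, P(genus R) ≈ 0.1458
After 'present': normaliser = 0.75·0.5125 + 0.5·0.3417 + 0.8·0.1458; P(genus P) ≈ 0.5721, P(genus Q) ≈ 0.2543, P(genus R) ≈ 0.1736

0.5721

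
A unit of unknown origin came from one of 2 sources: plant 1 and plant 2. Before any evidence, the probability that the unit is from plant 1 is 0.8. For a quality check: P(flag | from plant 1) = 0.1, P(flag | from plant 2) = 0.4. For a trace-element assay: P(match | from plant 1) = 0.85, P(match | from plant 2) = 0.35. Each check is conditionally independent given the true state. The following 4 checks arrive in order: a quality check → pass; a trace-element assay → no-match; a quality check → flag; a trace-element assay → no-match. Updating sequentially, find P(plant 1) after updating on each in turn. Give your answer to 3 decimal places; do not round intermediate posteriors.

After a quality check='pass': P(plant 1) = 0.9·0.8000 / (0.9·0.8000 + 0.6·0.2000) ≈ 0.8571
After a trace-element assay='no-match': P(plant 1) = 0.15·0.8571 / (0.15·0.8571 + 0.65·0.1429) ≈ 0.5806
After a quality check='flag': P(plant 1) = 0.1·0.5806 / (0.1·0.5806 + 0.4·0.4194) ≈ 0.2571
After a trace-element assay='no-match': P(plant 1) = 0.15·0.2571 / (0.15·0.2571 + 0.65·0.7429) ≈ 0.0740

0.074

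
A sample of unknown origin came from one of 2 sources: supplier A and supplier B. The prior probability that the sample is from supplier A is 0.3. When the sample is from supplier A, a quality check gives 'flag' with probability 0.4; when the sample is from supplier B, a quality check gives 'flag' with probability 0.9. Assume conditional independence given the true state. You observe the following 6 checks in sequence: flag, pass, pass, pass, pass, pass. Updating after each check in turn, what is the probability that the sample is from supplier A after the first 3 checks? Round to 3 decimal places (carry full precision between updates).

0.873

Each posterior becomes the prior for the next update.
After 'flag': P(supplier A) = 0.4·0.3000 / (0.4·0.3000 + 0.9·0.7000) ≈ 0.1600
After 'pass': P(supplier A) = 0.6·0.1600 / (0.6·0.1600 + 0.1·0.8400) ≈ 0.5333
After 'pass': P(supplier A) = 0.6·0.5333 / (0.6·0.5333 + 0.1·0.4667) ≈ 0.8727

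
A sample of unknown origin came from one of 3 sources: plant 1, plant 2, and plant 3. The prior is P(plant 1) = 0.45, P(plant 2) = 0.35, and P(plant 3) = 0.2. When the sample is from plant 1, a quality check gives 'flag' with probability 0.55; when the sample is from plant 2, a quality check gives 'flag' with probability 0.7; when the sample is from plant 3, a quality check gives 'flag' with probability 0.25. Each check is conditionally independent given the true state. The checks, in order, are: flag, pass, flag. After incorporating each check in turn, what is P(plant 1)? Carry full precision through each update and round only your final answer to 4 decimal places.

0.5018

After 'flag': normaliser = 0.55·0.4500 + 0.7·0.3500 + 0.25·0.2000; P(plant 1) ≈ 0.4562, P(plant 2) ≈ 0.4516, P(plant 3) ≈ 0.0922
After 'pass': normaliser = 0.45·0.4562 + 0.3·0.4516 + 0.75·0.0922; P(plant 1) ≈ 0.5008, P(plant 2) ≈ 0.3305, P(plant 3) ≈ 0.1686
After 'flag': normaliser = 0.55·0.5008 + 0.7·0.3305 + 0.25·0.1686; P(plant 1) ≈ 0.5018, P(plant 2) ≈ 0.4214, P(plant 3) ≈ 0.0768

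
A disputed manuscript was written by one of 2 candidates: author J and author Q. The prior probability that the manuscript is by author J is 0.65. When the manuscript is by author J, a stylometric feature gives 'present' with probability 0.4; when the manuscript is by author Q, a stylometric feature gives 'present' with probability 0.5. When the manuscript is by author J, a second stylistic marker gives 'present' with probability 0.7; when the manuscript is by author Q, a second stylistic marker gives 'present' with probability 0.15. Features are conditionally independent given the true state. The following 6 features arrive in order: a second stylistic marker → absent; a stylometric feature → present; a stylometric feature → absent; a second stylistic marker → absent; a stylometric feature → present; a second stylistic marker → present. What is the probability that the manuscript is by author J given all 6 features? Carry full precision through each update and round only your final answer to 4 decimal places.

Apply Bayes' rule sequentially, carrying P(author J) forward.
After a second stylistic marker='absent': P(author J) = 0.3·0.6500 / (0.3·0.6500 + 0.85·0.3500) ≈ 0.3959
After a stylometric feature='present': P(author J) = 0.4·0.3959 / (0.4·0.3959 + 0.5·0.6041) ≈ 0.3440
After a stylometric feature='absent': P(author J) = 0.6·0.3440 / (0.6·0.3440 + 0.5·0.6560) ≈ 0.3862
After a second stylistic marker='absent': P(author J) = 0.3·0.3862 / (0.3·0.3862 + 0.85·0.6138) ≈ 0.1817
After a stylometric feature='present': P(author J) = 0.4·0.1817 / (0.4·0.1817 + 0.5·0.8183) ≈ 0.1509
After a second stylistic marker='present': P(author J) = 0.7·0.1509 / (0.7·0.1509 + 0.15·0.8491) ≈ 0.4533

0.4533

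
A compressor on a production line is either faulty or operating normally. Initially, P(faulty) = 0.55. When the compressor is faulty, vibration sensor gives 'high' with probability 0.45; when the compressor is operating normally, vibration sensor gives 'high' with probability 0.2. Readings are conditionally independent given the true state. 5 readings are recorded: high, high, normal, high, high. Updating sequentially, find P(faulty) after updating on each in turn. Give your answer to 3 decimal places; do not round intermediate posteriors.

After 'high': P(faulty) = 0.45·0.5500 / (0.45·0.5500 + 0.2·0.4500) ≈ 0.7333
After 'high': P(faulty) = 0.45·0.7333 / (0.45·0.7333 + 0.2·0.2667) ≈ 0.8609
After 'normal': P(faulty) = 0.55·0.8609 / (0.55·0.8609 + 0.8·0.1391) ≈ 0.8097
After 'high': P(faulty) = 0.45·0.8097 / (0.45·0.8097 + 0.2·0.1903) ≈ 0.9054
After 'high': P(faulty) = 0.45·0.9054 / (0.45·0.9054 + 0.2·0.0946) ≈ 0.9556

0.956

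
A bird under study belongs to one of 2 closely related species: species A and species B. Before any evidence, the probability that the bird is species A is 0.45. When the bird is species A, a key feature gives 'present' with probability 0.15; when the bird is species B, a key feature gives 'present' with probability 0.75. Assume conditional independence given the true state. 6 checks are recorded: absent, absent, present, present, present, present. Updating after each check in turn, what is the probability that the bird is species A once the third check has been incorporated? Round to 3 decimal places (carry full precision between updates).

0.654

Each posterior becomes the prior for the next update.
After 'absent': P(species A) = 0.85·0.4500 / (0.85·0.4500 + 0.25·0.5500) ≈ 0.7356
After 'absent': P(species A) = 0.85·0.7356 / (0.85·0.7356 + 0.25·0.2644) ≈ 0.9044
After 'present': P(species A) = 0.15·0.9044 / (0.15·0.9044 + 0.75·0.0956) ≈ 0.6542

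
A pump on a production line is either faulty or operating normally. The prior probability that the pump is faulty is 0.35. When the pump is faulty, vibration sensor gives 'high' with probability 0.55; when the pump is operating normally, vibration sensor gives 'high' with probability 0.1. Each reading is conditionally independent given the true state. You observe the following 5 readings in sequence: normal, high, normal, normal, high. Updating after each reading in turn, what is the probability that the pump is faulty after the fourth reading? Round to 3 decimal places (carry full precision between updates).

0.270

After 'normal': P(faulty) = 0.45·0.3500 / (0.45·0.3500 + 0.9·0.6500) ≈ 0.2121
After 'high': P(faulty) = 0.55·0.2121 / (0.55·0.2121 + 0.1·0.7879) ≈ 0.5969
After 'normal': P(faulty) = 0.45·0.5969 / (0.45·0.5969 + 0.9·0.4031) ≈ 0.4254
After 'normal': P(faulty) = 0.45·0.4254 / (0.45·0.4254 + 0.9·0.5746) ≈ 0.2702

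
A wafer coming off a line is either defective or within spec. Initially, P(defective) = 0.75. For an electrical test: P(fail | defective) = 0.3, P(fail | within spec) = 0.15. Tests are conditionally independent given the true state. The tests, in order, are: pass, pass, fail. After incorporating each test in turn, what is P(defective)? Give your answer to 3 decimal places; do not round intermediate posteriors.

After 'pass': P(defective) = 0.7·0.7500 / (0.7·0.7500 + 0.85·0.2500) ≈ 0.7119
After 'pass': P(defective) = 0.7·0.7119 / (0.7·0.7119 + 0.85·0.2881) ≈ 0.6705
After 'fail': P(defective) = 0.3·0.6705 / (0.3·0.6705 + 0.15·0.3295) ≈ 0.8027

0.803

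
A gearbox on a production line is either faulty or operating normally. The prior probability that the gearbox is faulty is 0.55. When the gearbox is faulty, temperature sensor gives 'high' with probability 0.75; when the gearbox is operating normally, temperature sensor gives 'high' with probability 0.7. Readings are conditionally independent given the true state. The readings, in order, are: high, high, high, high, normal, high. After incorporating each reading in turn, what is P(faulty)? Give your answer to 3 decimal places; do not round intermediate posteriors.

0.590

After 'high': P(faulty) = 0.75·0.5500 / (0.75·0.5500 + 0.7·0.4500) ≈ 0.5670
After 'high': P(faulty) = 0.75·0.5670 / (0.75·0.5670 + 0.7·0.4330) ≈ 0.5839
After 'high': P(faulty) = 0.75·0.5839 / (0.75·0.5839 + 0.7·0.4161) ≈ 0.6005
After 'high': P(faulty) = 0.75·0.6005 / (0.75·0.6005 + 0.7·0.3995) ≈ 0.6170
After 'normal': P(faulty) = 0.25·0.6170 / (0.25·0.6170 + 0.3·0.3830) ≈ 0.5731
After 'high': P(faulty) = 0.75·0.5731 / (0.75·0.5731 + 0.7·0.4269) ≈ 0.5898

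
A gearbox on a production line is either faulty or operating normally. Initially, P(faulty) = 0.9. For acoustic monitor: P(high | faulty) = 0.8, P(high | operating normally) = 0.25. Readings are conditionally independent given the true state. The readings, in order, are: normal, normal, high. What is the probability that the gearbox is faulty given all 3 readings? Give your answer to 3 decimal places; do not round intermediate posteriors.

0.672

After 'normal': P(faulty) = 0.2·0.9000 / (0.2·0.9000 + 0.75·0.1000) ≈ 0.7059
After 'normal': P(faulty) = 0.2·0.7059 / (0.2·0.7059 + 0.75·0.2941) ≈ 0.3902
After 'high': P(faulty) = 0.8·0.3902 / (0.8·0.3902 + 0.25·0.6098) ≈ 0.6719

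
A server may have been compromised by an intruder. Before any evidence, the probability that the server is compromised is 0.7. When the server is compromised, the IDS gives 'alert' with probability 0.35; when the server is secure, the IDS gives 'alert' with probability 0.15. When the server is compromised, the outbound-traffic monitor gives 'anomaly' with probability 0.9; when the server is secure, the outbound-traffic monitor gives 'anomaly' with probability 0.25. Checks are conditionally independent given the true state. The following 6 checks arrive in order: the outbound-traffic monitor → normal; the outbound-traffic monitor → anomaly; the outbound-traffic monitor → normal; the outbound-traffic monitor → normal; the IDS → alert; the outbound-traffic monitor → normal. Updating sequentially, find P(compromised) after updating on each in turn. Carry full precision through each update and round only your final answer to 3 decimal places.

0.006

After the outbound-traffic monitor='normal': P(compromised) = 0.1·0.7000 / (0.1·0.7000 + 0.75·0.3000) ≈ 0.2373
After the outbound-traffic monitor='anomaly': P(compromised) = 0.9·0.2373 / (0.9·0.2373 + 0.25·0.7627) ≈ 0.5283
After the outbound-traffic monitor='normal': P(compromised) = 0.1·0.5283 / (0.1·0.5283 + 0.75·0.4717) ≈ 0.1299
After the outbound-traffic monitor='normal': P(compromised) = 0.1·0.1299 / (0.1·0.1299 + 0.75·0.8701) ≈ 0.0195
After the IDS='alert': P(compromised) = 0.35·0.0195 / (0.35·0.0195 + 0.15·0.9805) ≈ 0.0444
After the outbound-traffic monitor='normal': P(compromised) = 0.1·0.0444 / (0.1·0.0444 + 0.75·0.9556) ≈ 0.0062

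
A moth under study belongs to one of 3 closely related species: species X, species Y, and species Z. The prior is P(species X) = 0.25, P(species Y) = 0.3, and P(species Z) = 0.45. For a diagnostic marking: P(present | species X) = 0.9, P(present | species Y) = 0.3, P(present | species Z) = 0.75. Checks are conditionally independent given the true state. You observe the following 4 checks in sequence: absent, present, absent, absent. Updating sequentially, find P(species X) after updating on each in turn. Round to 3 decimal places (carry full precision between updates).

Apply Bayes' rule sequentially, carrying P(species X) forward.
After 'absent': normaliser = 0.1·0.2500 + 0.7·0.3000 + 0.25·0.4500; P(species X) ≈ 0.0719, P(species Y) ≈ 0.6043, P(species Z) ≈ 0.3237
After 'present': normaliser = 0.9·0.0719 + 0.3·0.6043 + 0.75·0.3237; P(species X) ≈ 0.1325, P(species Y) ≈ 0.3709, P(species Z) ≈ 0.4967
After 'absent': normaliser = 0.1·0.1325 + 0.7·0.3709 + 0.25·0.4967; P(species X) ≈ 0.0334, P(species Y) ≈ 0.6539, P(species Z) ≈ 0.3128
After 'absent': normaliser = 0.1·0.0334 + 0.7·0.6539 + 0.25·0.3128; P(species X) ≈ 0.0062, P(species Y) ≈ 0.8488, P(species Z) ≈ 0.1450

0.006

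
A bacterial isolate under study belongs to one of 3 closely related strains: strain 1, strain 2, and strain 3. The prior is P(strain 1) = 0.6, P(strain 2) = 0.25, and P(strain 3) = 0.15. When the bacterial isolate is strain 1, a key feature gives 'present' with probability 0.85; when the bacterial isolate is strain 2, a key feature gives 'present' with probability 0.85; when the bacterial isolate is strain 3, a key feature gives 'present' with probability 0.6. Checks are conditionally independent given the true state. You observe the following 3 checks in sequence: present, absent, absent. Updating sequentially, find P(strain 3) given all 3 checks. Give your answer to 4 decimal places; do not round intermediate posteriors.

After 'present': normaliser = 0.85·0.6000 + 0.85·0.2500 + 0.6·0.1500; P(strain 1) ≈ 0.6277, P(strain 2) ≈ 0.2615, P(strain 3) ≈ 0.1108
After 'absent': normaliser = 0.15·0.6277 + 0.15·0.2615 + 0.4·0.1108; P(strain 1) ≈ 0.5299, P(strain 2) ≈ 0.2208, P(strain 3) ≈ 0.2494
After 'absent': normaliser = 0.15·0.5299 + 0.15·0.2208 + 0.4·0.2494; P(strain 1) ≈ 0.3743, P(strain 2) ≈ 0.1560, P(strain 3) ≈ 0.4697

0.4697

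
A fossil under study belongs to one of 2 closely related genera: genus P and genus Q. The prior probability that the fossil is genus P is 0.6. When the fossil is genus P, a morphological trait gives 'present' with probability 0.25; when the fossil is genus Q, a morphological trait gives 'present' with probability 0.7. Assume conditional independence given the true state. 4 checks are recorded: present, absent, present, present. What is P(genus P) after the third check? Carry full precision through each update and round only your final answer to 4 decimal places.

0.3236

After 'present': P(genus P) = 0.25·0.6000 / (0.25·0.6000 + 0.7·0.4000) ≈ 0.3488
After 'absent': P(genus P) = 0.75·0.3488 / (0.75·0.3488 + 0.3·0.6512) ≈ 0.5725
After 'present': P(genus P) = 0.25·0.5725 / (0.25·0.5725 + 0.7·0.4275) ≈ 0.3236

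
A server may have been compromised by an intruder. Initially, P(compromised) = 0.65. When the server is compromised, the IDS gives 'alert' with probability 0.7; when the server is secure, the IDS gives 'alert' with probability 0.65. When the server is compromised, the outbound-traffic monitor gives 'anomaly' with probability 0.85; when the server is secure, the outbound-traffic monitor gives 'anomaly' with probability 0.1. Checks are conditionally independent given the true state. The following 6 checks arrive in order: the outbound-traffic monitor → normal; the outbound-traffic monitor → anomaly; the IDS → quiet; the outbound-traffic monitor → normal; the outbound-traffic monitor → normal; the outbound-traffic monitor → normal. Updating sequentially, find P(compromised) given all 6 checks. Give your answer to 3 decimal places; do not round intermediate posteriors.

0.010

Each posterior becomes the prior for the next update.
After the outbound-traffic monitor='normal': P(compromised) = 0.15·0.6500 / (0.15·0.6500 + 0.9·0.3500) ≈ 0.2364
After the outbound-traffic monitor='anomaly': P(compromised) = 0.85·0.2364 / (0.85·0.2364 + 0.1·0.7636) ≈ 0.7246
After the IDS='quiet': P(compromised) = 0.3·0.7246 / (0.3·0.7246 + 0.35·0.2754) ≈ 0.6928
After the outbound-traffic monitor='normal': P(compromised) = 0.15·0.6928 / (0.15·0.6928 + 0.9·0.3072) ≈ 0.2732
After the outbound-traffic monitor='normal': P(compromised) = 0.15·0.2732 / (0.15·0.2732 + 0.9·0.7268) ≈ 0.0589
After the outbound-traffic monitor='normal': P(compromised) = 0.15·0.0589 / (0.15·0.0589 + 0.9·0.9411) ≈ 0.0103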